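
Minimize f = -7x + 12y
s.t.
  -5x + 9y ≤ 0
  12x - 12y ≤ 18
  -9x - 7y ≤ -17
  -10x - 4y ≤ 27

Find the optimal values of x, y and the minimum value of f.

x = 55/32, y = 7/32, minimum f = -301/32

Feasible corners and f = -7x + 12y:
  (27/8, 15/8) → f = -9/8
  (153/116, 85/116) → f = -51/116
  (55/32, 7/32) → f = -301/32

The binding constraints are 12x - 12y = 18 and -9x - 7y = -17.
Solving simultaneously gives x = 55/32, y = 7/32.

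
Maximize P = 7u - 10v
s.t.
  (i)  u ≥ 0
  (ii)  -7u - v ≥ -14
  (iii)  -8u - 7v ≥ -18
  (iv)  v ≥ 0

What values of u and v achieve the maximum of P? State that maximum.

Extreme points and P = 7u - 10v:
  (0, 18/7) → P = -180/7
  (0, 0) → P = 0
  (80/41, 14/41) → P = 420/41
  (2, 0) → P = 14

The binding constraints are -7u - v = -14 and v = 0.
Solving simultaneously gives u = 2, v = 0.

u = 2, v = 0, maximum P = 14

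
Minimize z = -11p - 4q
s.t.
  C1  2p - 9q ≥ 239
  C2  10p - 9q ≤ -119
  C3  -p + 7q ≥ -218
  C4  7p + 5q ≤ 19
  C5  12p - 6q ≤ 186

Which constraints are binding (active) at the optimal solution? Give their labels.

C1 and C2

Feasible corners and z = -11p - 4q:
  (-179/4, -73/2) → z = 2553/4
  (-289/5, -197/5) → z = 3967/5
  (-2795/61, -2299/61) → z = 39941/61

The minimum is at (-179/4, -73/2). Substituting into each constraint, equality holds for C1 and C2; the remaining constraints have slack.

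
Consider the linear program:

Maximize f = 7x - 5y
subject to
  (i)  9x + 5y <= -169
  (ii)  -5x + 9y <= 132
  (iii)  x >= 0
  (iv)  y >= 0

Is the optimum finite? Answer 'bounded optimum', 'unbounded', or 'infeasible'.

infeasible

The boundaries 9x + 5y = -169 and -5x + 9y = 132 meet at (-2181/106, 343/106), but that point violates x ≥ 0. Every candidate vertex is excluded by some other constraint, so the feasible region is empty.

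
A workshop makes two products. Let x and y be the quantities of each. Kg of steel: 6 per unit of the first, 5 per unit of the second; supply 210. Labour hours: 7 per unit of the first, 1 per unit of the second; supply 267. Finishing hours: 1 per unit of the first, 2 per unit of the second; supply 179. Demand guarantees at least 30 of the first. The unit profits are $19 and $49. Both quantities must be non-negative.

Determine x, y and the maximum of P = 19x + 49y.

x = 30, y = 6, maximum P = 864

The optimum lies where 6x + 5y = 210 and x = 30.
Solving simultaneously gives x = 30, y = 6.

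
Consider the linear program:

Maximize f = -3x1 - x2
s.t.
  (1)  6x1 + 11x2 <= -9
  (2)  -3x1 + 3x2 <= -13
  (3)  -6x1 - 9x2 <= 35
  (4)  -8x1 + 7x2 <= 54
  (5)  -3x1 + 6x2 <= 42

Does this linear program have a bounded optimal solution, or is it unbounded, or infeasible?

bounded optimum

Extreme points and f = -3x1 - x2:
  (116/51, -35/17) → f = -81/17
  (4/15, -61/15) → f = 49/15
The feasible region has finitely many vertices and no improving ray; the maximum is 49/15 at (4/15, -61/15).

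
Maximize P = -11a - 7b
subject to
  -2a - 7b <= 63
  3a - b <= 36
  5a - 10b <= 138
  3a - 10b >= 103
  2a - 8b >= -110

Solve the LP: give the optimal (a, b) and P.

a = 91/41, b = -395/41, maximum P = 1764/41

Extreme points and P = -11a - 7b:
  (336/55, -591/55) → P = 441/55
  (91/41, -395/41) → P = 1764/41
  (222/25, -234/25) → P = -804/25
  (257/27, -67/9) → P = -1420/27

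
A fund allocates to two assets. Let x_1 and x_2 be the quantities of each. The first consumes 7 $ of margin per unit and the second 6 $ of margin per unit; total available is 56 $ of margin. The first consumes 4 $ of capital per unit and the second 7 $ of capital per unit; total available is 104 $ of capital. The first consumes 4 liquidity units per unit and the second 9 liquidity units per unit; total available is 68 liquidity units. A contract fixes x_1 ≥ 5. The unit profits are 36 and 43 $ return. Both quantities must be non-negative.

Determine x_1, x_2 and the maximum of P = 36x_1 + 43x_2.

Corner points and P = 36x_1 + 43x_2:
  (8, 0) → P = 288
  (5, 0) → P = 180
  (5, 7/2) → P = 661/2

x_1 = 5, x_2 = 7/2, maximum P = 661/2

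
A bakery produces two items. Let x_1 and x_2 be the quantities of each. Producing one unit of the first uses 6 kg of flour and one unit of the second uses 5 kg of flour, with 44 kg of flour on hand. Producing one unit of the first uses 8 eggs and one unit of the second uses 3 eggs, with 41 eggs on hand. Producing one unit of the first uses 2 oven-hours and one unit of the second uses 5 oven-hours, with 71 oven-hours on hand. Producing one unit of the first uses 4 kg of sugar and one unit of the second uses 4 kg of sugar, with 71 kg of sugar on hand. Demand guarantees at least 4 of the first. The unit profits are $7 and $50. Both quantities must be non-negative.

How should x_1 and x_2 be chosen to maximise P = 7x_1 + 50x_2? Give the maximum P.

Extreme points and P = 7x_1 + 50x_2:
  (41/8, 0) → P = 287/8
  (4, 0) → P = 28
  (4, 3) → P = 178

At the optimal vertex, 8x_1 + 3x_2 = 41 and x_1 = 4.
Solving simultaneously gives x_1 = 4, x_2 = 3.

x_1 = 4, x_2 = 3, maximum P = 178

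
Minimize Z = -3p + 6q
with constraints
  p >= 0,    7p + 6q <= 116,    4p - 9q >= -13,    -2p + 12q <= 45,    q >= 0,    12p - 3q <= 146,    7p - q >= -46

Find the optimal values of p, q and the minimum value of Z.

Feasible corners and Z = -3p + 6q:
  (0, 13/9) → Z = 26/3
  (0, 0) → Z = 0
  (187/16, 547/96) → Z = -7/8
  (408/31, 370/93) → Z = -484/31
  (83/10, 77/15) → Z = 59/10
  (73/6, 0) → Z = -73/2

The optimum lies where q = 0 and 12p - 3q = 146.
Solving simultaneously gives p = 73/6, q = 0.

p = 73/6, q = 0, minimum Z = -73/2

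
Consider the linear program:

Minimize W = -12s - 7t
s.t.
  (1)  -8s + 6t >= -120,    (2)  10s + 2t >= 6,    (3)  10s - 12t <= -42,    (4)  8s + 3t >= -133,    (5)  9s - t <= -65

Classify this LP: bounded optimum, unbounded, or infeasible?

unbounded

From the feasible point (-31/7, 176/7), moving in the direction (-2, 10) keeps every constraint satisfied while W decreases without bound.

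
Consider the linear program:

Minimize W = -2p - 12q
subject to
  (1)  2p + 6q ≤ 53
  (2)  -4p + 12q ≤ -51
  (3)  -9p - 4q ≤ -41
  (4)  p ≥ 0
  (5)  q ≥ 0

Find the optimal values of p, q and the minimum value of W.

Corner points and W = -2p - 12q:
  (157/8, 55/24) → W = -267/4
  (53/2, 0) → W = -53
  (51/4, 0) → W = -51/2

p = 157/8, q = 55/24, minimum W = -267/4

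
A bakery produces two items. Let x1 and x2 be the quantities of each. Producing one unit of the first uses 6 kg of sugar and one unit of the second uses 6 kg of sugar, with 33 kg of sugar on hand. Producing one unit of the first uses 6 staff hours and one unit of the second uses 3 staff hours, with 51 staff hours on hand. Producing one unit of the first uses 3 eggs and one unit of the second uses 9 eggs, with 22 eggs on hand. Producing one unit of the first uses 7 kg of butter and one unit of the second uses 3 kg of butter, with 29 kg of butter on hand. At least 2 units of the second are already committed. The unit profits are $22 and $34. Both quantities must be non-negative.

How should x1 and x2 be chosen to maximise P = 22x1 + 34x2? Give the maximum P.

The binding constraints are 3x1 + 9x2 = 22 and x2 = 2.
Solving simultaneously gives x1 = 4/3, x2 = 2.

x1 = 4/3, x2 = 2, maximum P = 292/3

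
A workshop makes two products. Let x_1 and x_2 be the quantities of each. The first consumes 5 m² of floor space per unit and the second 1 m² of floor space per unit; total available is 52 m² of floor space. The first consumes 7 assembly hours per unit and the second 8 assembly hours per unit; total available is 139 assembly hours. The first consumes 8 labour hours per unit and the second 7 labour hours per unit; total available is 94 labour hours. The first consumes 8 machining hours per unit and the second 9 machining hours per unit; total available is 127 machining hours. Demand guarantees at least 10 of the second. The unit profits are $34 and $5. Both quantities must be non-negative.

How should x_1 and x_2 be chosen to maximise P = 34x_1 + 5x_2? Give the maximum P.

Feasible corners and P = 34x_1 + 5x_2:
  (0, 94/7) → P = 470/7
  (0, 10) → P = 50
  (3, 10) → P = 152

The binding constraints are 8x_1 + 7x_2 = 94 and x_2 = 10.
Solving simultaneously gives x_1 = 3, x_2 = 10.

x_1 = 3, x_2 = 10, maximum P = 152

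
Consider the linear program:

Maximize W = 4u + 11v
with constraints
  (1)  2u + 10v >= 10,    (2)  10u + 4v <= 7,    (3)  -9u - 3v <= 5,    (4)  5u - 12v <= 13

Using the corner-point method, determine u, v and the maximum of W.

Corner points and W = 4u + 11v:
  (15/46, 43/46) → W = 533/46
  (-20/21, 25/21) → W = 65/7
  (-41/6, 113/6) → W = 1079/6

The optimum lies where 10u + 4v = 7 and -9u - 3v = 5.
Solving simultaneously gives u = -41/6, v = 113/6.

u = -41/6, v = 113/6, maximum W = 1079/6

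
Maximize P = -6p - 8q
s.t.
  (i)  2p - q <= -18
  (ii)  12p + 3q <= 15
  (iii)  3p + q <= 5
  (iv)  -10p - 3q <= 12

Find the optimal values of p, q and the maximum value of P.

p = -33/8, q = 39/4, maximum P = -213/4

Extreme points and P = -6p - 8q:
  (-13/5, 64/5) → P = -434/5
  (-33/8, 39/4) → P = -213/4
  (-27, 86) → P = -526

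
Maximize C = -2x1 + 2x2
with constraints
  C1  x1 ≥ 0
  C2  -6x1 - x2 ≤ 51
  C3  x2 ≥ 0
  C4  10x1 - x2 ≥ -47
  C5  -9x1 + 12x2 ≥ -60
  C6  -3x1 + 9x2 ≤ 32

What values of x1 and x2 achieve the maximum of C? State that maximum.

Extreme points and C = -2x1 + 2x2:
  (0, 0) → C = 0
  (0, 32/9) → C = 64/9
  (20/3, 0) → C = -40/3
  (308/15, 52/5) → C = -304/15

x1 = 0, x2 = 32/9, maximum C = 64/9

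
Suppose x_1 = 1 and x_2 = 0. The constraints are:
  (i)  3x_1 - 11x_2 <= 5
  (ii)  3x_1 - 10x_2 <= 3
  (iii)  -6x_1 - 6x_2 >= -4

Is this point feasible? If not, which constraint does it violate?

Constraint (iii): -6x_1 - 6x_2 = -6, which is not ≥ -4. All other constraints are satisfied.

not feasible — violates (iii)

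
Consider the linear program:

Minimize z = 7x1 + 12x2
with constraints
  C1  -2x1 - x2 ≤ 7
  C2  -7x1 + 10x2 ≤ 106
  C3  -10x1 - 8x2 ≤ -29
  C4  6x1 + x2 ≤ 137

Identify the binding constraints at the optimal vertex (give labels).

Corner points and z = 7x1 + 12x2:
  (-93/26, 421/52) → z = 1875/26
  (1264/67, 1595/67) → z = 27988/67
  (1067/38, -598/19) → z = -6883/38

The minimum is at (1067/38, -598/19). Substituting into each constraint, equality holds for C3 and C4; the remaining constraints have slack.

C3 and C4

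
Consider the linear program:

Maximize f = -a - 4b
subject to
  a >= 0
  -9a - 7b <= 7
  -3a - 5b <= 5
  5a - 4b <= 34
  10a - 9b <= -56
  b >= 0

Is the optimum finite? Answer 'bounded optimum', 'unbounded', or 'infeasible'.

bounded optimum

Corner points and f = -a - 4b:
  (0, 56/9) → f = -224/9
  (106, 124) → f = -602
The feasible region has finitely many vertices and no improving ray; the maximum is -224/9 at (0, 56/9).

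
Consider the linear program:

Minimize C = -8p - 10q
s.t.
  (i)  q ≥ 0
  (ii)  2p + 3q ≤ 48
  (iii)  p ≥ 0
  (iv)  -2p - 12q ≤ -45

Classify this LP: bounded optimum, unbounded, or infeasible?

Vertices and C = -8p - 10q:
  (24, 0) → C = -192
  (45/2, 0) → C = -180
  (0, 16) → C = -160
  (0, 15/4) → C = -75/2
The feasible region has finitely many vertices and no improving ray; the minimum is -192 at (24, 0).

bounded optimum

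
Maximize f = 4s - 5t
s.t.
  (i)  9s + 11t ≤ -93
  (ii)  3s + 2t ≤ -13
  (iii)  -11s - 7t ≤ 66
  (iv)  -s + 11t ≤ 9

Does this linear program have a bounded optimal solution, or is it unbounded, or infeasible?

From the feasible point (43/15, -54/5), moving in the direction (2, -3) keeps every constraint satisfied while f increases without bound.

unbounded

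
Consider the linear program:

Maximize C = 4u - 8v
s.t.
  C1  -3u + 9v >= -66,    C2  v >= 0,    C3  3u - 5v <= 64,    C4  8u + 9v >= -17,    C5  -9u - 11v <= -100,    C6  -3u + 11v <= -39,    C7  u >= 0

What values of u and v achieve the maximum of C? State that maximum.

u = 64/3, v = 0, maximum C = 256/3

Corner points and C = 4u - 8v:
  (64/3, 0) → C = 256/3
  (13, 0) → C = 52
  (509/18, 25/6) → C = 718/9

At the optimal vertex, v = 0 and 3u - 5v = 64.
Solving simultaneously gives u = 64/3, v = 0.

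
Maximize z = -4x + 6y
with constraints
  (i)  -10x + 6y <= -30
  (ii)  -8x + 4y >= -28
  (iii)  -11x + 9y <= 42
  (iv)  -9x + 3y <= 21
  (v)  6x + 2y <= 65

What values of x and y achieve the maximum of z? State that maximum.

x = 6, y = 5, maximum z = 6

Vertices and z = -4x + 6y:
  (6, 5) → z = 6
  (-9, -20) → z = -84
  (-14, -35) → z = -154

The optimum lies where -10x + 6y = -30 and -8x + 4y = -28.
Solving simultaneously gives x = 6, y = 5.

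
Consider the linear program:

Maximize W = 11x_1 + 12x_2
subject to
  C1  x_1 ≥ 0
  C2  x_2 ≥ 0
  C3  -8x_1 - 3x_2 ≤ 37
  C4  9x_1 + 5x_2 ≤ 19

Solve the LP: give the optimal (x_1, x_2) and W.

Extreme points and W = 11x_1 + 12x_2:
  (0, 0) → W = 0
  (0, 19/5) → W = 228/5
  (19/9, 0) → W = 209/9

x_1 = 0, x_2 = 19/5, maximum W = 228/5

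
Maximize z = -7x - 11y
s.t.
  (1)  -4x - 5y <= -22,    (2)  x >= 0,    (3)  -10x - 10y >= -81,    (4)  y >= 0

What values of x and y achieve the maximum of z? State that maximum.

x = 11/2, y = 0, maximum z = -77/2

Feasible corners and z = -7x - 11y:
  (0, 22/5) → z = -242/5
  (11/2, 0) → z = -77/2
  (0, 81/10) → z = -891/10
  (81/10, 0) → z = -567/10

The optimum lies where -4x - 5y = -22 and y = 0.
Solving simultaneously gives x = 11/2, y = 0.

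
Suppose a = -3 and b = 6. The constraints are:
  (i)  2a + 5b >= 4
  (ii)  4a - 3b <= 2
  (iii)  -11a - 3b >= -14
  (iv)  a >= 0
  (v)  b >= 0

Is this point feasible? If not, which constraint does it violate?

not feasible — violates (iv)

Constraint (iv): a = -3, which is not ≥ 0. All other constraints are satisfied.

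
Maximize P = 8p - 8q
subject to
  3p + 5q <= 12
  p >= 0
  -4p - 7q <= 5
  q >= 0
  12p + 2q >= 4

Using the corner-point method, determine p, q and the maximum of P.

Vertices and P = 8p - 8q:
  (0, 12/5) → P = -96/5
  (4, 0) → P = 32
  (0, 2) → P = -16
  (1/3, 0) → P = 8/3

At the optimal vertex, 3p + 5q = 12 and q = 0.
Solving simultaneously gives p = 4, q = 0.

p = 4, q = 0, maximum P = 32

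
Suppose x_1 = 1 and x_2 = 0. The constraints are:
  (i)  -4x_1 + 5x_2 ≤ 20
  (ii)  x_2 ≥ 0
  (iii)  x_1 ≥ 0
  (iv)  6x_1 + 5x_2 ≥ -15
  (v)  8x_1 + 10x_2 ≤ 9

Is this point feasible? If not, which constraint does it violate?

(i): -4 ≤ 20 ✓
(ii): 0 ≥ 0 ✓
(iii): 1 ≥ 0 ✓
(iv): 6 ≥ -15 ✓
(v): 8 ≤ 9 ✓

feasible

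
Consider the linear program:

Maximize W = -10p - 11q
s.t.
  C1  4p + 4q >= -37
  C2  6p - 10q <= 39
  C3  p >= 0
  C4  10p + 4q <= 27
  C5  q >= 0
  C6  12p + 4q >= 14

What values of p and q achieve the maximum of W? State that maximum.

Feasible corners and W = -10p - 11q:
  (0, 27/4) → W = -297/4
  (0, 7/2) → W = -77/2
  (27/10, 0) → W = -27
  (7/6, 0) → W = -35/3

The optimum lies where q = 0 and 12p + 4q = 14.
Solving simultaneously gives p = 7/6, q = 0.

p = 7/6, q = 0, maximum W = -35/3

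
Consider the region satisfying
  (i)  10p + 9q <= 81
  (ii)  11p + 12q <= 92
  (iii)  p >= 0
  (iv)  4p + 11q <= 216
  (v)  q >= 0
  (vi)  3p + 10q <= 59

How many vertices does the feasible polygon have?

The feasible vertices (each the meet of two boundaries and inside every other half-plane) are:
  (48/7, 29/21)
  (81/10, 0)
  (106/37, 373/74)
  (0, 0)
  (0, 59/10)

5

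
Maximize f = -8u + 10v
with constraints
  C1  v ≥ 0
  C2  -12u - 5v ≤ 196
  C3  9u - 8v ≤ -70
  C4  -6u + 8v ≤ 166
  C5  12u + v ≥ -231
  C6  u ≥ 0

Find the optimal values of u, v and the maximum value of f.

Vertices and f = -8u + 10v:
  (32, 179/4) → f = 383/2
  (0, 35/4) → f = 175/2
  (0, 83/4) → f = 415/2

u = 0, v = 83/4, maximum f = 415/2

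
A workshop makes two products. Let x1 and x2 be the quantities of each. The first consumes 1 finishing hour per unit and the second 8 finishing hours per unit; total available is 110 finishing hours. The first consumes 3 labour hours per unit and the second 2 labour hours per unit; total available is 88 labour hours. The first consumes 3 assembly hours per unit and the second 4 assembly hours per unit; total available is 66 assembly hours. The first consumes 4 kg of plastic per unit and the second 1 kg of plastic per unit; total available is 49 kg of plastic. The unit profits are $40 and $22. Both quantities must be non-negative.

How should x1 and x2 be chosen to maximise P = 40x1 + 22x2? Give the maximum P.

Feasible corners and P = 40x1 + 22x2:
  (0, 0) → P = 0
  (0, 55/4) → P = 605/2
  (49/4, 0) → P = 490
  (22/5, 66/5) → P = 2332/5
  (10, 9) → P = 598

The optimum lies where 3x1 + 4x2 = 66 and 4x1 + x2 = 49.
Solving simultaneously gives x1 = 10, x2 = 9.

x1 = 10, x2 = 9, maximum P = 598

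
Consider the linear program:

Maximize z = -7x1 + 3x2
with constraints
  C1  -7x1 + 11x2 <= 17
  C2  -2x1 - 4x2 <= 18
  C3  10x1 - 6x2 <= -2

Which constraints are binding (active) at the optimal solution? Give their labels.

C1 and C2

Corner points and z = -7x1 + 3x2:
  (-133/25, -46/25) → z = 793/25
  (20/17, 39/17) → z = -23/17
  (-29/13, -44/13) → z = 71/13

The maximum is at (-133/25, -46/25). Substituting into each constraint, equality holds for C1 and C2; the remaining constraints have slack.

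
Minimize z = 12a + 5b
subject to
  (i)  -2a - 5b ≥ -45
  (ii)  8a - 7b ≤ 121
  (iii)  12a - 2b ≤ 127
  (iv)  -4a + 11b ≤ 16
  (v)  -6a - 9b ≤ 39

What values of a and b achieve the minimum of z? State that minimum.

Extreme points and z = 12a + 5b:
  (725/64, 143/32) → z = 5065/32
  (415/42, 106/21) → z = 3020/21
  (647/68, -109/17) → z = 1396/17
  (136/19, -173/19) → z = 767/19
  (-191/34, -10/17) → z = -1196/17

a = -191/34, b = -10/17, minimum z = -1196/17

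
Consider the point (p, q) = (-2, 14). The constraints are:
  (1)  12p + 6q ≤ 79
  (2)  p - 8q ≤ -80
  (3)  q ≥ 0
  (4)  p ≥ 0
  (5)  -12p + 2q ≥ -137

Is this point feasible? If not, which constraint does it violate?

not feasible — violates (4)

Constraint (4): p = -2, which is not ≥ 0. All other constraints are satisfied.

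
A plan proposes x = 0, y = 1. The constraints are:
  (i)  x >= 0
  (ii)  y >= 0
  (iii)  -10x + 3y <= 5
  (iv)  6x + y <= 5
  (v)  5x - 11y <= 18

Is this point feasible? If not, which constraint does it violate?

feasible

(i): 0 ≥ 0 ✓
(ii): 1 ≥ 0 ✓
(iii): 3 ≤ 5 ✓
(iv): 1 ≤ 5 ✓
(v): -11 ≤ 18 ✓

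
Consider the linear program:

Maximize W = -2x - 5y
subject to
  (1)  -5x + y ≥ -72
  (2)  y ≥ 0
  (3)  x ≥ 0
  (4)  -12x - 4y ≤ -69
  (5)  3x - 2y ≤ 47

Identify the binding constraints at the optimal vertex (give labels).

(2) and (4)

Corner points and W = -2x - 5y:
  (72/5, 0) → W = -144/5
  (23/4, 0) → W = -23/2
  (0, 69/4) → W = -345/4
The feasible region is unbounded (it extends along (0, 1), (1, 5)), but W strictly decreases along every unbounded feasible direction, so there is no improving ray and the maximum is attained at a vertex.

The maximum is at (23/4, 0). Substituting into each constraint, equality holds for (2) and (4); the remaining constraints have slack.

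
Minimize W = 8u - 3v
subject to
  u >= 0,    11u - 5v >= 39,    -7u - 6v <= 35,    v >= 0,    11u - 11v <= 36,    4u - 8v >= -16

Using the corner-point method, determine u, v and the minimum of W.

u = 83/22, v = 1/2, minimum W = 631/22

Corner points and W = 8u - 3v:
  (83/22, 1/2) → W = 631/22
  (98/17, 83/17) → W = 535/17
  (116/11, 80/11) → W = 688/11

The optimum lies where 11u - 5v = 39 and 11u - 11v = 36.
Solving simultaneously gives u = 83/22, v = 1/2.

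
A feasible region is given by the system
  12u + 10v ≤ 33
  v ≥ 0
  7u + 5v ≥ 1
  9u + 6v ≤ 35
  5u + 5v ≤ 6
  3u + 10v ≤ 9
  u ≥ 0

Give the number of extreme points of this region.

The feasible vertices (each the meet of two boundaries and inside every other half-plane) are:
  (1/7, 0)
  (6/5, 0)
  (0, 1/5)
  (3/7, 27/35)
  (0, 9/10)

5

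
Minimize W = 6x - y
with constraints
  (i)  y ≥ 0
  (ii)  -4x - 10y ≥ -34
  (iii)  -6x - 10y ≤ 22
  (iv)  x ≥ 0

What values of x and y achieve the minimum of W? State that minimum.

Feasible corners and W = 6x - y:
  (17/2, 0) → W = 51
  (0, 0) → W = 0
  (0, 17/5) → W = -17/5

x = 0, y = 17/5, minimum W = -17/5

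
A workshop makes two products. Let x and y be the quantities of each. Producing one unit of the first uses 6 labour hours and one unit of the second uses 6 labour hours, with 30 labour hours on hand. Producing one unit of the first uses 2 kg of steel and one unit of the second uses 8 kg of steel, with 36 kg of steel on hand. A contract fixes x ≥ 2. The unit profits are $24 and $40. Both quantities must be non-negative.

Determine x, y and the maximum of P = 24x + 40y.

The optimum lies where 6x + 6y = 30 and x = 2.
Solving simultaneously gives x = 2, y = 3.

x = 2, y = 3, maximum P = 168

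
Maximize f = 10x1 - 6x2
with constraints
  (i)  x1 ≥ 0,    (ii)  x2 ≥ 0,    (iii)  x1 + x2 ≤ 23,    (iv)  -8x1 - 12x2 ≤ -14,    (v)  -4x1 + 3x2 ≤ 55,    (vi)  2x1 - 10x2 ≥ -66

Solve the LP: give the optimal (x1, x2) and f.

Extreme points and f = 10x1 - 6x2:
  (0, 7/6) → f = -7
  (0, 33/5) → f = -198/5
  (23, 0) → f = 230
  (7/4, 0) → f = 35/2
  (41/3, 28/3) → f = 242/3

x1 = 23, x2 = 0, maximum f = 230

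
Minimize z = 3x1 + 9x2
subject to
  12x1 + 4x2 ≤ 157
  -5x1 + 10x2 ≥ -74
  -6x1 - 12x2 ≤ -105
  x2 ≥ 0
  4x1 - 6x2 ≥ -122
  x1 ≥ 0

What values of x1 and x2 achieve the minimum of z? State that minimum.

x1 = 61/5, x2 = 53/20, minimum z = 1209/20

Vertices and z = 3x1 + 9x2:
  (61/5, 53/20) → z = 1209/20
  (227/44, 523/22) → z = 10095/44
  (0, 35/4) → z = 315/4
  (0, 61/3) → z = 183

At the optimal vertex, 12x1 + 4x2 = 157 and -6x1 - 12x2 = -105.
Solving simultaneously gives x1 = 61/5, x2 = 53/20.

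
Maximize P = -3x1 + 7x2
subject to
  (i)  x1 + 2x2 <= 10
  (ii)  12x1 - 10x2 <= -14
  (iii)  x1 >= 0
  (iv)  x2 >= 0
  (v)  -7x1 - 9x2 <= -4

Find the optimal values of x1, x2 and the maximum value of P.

At the optimal vertex, x1 + 2x2 = 10 and x1 = 0.
Solving simultaneously gives x1 = 0, x2 = 5.

x1 = 0, x2 = 5, maximum P = 35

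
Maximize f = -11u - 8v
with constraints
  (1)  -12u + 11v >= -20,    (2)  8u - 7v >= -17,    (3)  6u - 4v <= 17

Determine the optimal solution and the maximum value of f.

Corner points and f = -11u - 8v:
  (-327/4, -91) → f = 6509/4
  (107/18, 14/3) → f = -1849/18
  (187/10, 119/5) → f = -3961/10

u = -327/4, v = -91, maximum f = 6509/4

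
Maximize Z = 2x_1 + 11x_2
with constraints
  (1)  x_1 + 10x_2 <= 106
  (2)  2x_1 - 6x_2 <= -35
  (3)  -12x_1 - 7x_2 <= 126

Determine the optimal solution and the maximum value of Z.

x_1 = 11, x_2 = 19/2, maximum Z = 253/2

Corner points and Z = 2x_1 + 11x_2:
  (11, 19/2) → Z = 253/2
  (-2002/113, 1398/113) → Z = 11374/113
  (-1001/86, 84/43) → Z = -77/43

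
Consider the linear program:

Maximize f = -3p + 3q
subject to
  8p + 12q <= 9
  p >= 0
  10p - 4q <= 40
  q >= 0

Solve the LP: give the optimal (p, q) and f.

p = 0, q = 3/4, maximum f = 9/4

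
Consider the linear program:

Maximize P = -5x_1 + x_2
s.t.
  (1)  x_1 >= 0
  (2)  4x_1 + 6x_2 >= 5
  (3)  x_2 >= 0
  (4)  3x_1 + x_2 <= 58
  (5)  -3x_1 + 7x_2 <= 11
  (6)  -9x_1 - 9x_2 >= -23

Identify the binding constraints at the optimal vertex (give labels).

(1) and (5)

Feasible corners and P = -5x_1 + x_2:
  (0, 5/6) → P = 5/6
  (0, 11/7) → P = 11/7
  (5/4, 0) → P = -25/4
  (23/9, 0) → P = -115/9
  (31/45, 28/15) → P = -71/45

The maximum is at (0, 11/7). Substituting into each constraint, equality holds for (1) and (5); the remaining constraints have slack.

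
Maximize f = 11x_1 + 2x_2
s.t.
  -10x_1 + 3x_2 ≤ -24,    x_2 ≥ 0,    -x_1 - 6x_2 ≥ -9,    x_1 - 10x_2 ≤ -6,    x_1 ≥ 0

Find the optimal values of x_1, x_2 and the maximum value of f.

Corner points and f = 11x_1 + 2x_2:
  (19/7, 22/21) → f = 671/21
  (258/97, 84/97) → f = 3006/97
  (27/8, 15/16) → f = 39

At the optimal vertex, -x_1 - 6x_2 = -9 and x_1 - 10x_2 = -6.
Solving simultaneously gives x_1 = 27/8, x_2 = 15/16.

x_1 = 27/8, x_2 = 15/16, maximum f = 39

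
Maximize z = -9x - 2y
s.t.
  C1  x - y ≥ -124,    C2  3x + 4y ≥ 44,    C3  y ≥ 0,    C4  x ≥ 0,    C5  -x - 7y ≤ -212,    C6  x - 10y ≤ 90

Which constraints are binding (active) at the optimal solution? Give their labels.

Vertices and z = -9x - 2y:
  (0, 124) → z = -248
  (0, 212/7) → z = -424/7
  (2750/17, 122/17) → z = -24994/17
The feasible region is unbounded (it extends along (1, 1), (10, 1)), but z strictly decreases along every unbounded feasible direction, so there is no improving ray and the maximum is attained at a vertex.

The maximum is at (0, 212/7). Substituting into each constraint, equality holds for C4 and C5; the remaining constraints have slack.

C4 and C5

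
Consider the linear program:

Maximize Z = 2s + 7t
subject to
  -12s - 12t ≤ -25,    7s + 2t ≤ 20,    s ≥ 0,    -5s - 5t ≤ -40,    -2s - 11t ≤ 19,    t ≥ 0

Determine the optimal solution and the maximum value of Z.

s = 0, t = 10, maximum Z = 70

Extreme points and Z = 2s + 7t:
  (0, 10) → Z = 70
  (4/5, 36/5) → Z = 52
  (0, 8) → Z = 56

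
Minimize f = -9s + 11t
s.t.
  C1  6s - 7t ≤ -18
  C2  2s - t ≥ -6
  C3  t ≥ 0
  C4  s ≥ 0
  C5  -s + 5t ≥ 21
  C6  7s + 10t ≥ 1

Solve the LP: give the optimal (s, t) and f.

Vertices and f = -9s + 11t:
  (57/23, 108/23) → f = 675/23
  (0, 6) → f = 66
  (0, 21/5) → f = 231/5
The feasible region is unbounded (it extends along (1, 2), (7, 6)), but f strictly increases along every unbounded feasible direction, so there is no improving ray and the minimum is attained at a vertex.

At the optimal vertex, 6s - 7t = -18 and -s + 5t = 21.
Solving simultaneously gives s = 57/23, t = 108/23.

s = 57/23, t = 108/23, minimum f = 675/23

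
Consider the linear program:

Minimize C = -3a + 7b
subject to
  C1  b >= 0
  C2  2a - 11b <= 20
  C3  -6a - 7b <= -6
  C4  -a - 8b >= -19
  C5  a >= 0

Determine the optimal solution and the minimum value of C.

Vertices and C = -3a + 7b:
  (10, 0) → C = -30
  (1, 0) → C = -3
  (41/3, 2/3) → C = -109/3
  (0, 6/7) → C = 6
  (0, 19/8) → C = 133/8

At the optimal vertex, 2a - 11b = 20 and -a - 8b = -19.
Solving simultaneously gives a = 41/3, b = 2/3.

a = 41/3, b = 2/3, minimum C = -109/3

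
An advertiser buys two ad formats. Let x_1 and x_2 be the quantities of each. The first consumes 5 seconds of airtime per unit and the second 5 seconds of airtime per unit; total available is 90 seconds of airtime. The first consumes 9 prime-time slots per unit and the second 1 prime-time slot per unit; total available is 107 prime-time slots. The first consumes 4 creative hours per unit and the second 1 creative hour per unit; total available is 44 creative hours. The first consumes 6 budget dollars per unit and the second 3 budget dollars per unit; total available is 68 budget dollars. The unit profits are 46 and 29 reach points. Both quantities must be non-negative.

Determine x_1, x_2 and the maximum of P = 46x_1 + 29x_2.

Extreme points and P = 46x_1 + 29x_2:
  (0, 0) → P = 0
  (0, 18) → P = 522
  (11, 0) → P = 506
  (14/3, 40/3) → P = 1804/3
  (32/3, 4/3) → P = 1588/3

The optimum lies where 5x_1 + 5x_2 = 90 and 6x_1 + 3x_2 = 68.
Solving simultaneously gives x_1 = 14/3, x_2 = 40/3.

x_1 = 14/3, x_2 = 40/3, maximum P = 1804/3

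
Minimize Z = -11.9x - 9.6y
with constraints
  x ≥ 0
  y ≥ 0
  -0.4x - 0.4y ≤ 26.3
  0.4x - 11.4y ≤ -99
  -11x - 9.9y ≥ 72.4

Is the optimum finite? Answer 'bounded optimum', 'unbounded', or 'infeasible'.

The boundaries x = 0 and 0.4x - 11.4y = -99 meet at (0, 165/19), but that point violates -11x - 9.9y ≥ 72.4. Every candidate vertex is excluded by some other constraint, so the feasible region is empty.

infeasible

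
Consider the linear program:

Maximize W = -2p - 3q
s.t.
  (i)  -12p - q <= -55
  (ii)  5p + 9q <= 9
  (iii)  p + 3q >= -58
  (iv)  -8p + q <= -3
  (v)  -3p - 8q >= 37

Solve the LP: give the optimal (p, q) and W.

Extreme points and W = -2p - 3q:
  (223/35, -751/35) → W = 1807/35
  (159/31, -203/31) → W = 291/31
  (183/2, -299/6) → W = -67/2
  (405/13, -212/13) → W = -174/13

The optimum lies where -12p - q = -55 and p + 3q = -58.
Solving simultaneously gives p = 223/35, q = -751/35.

p = 223/35, q = -751/35, maximum W = 1807/35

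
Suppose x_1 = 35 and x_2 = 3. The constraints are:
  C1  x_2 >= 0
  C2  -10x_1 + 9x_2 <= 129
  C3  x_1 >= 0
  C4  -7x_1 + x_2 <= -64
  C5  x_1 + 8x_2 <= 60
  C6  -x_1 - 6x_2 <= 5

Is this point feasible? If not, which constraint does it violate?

C1: 3 ≥ 0 ✓
C2: -323 ≤ 129 ✓
C3: 35 ≥ 0 ✓
C4: -242 ≤ -64 ✓
C5: 59 ≤ 60 ✓
C6: -53 ≤ 5 ✓

feasible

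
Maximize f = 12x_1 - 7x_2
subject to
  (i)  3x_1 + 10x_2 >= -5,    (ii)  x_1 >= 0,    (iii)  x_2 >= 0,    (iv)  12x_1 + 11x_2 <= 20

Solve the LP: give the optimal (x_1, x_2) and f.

x_1 = 5/3, x_2 = 0, maximum f = 20

Extreme points and f = 12x_1 - 7x_2:
  (0, 0) → f = 0
  (0, 20/11) → f = -140/11
  (5/3, 0) → f = 20

At the optimal vertex, x_2 = 0 and 12x_1 + 11x_2 = 20.
Solving simultaneously gives x_1 = 5/3, x_2 = 0.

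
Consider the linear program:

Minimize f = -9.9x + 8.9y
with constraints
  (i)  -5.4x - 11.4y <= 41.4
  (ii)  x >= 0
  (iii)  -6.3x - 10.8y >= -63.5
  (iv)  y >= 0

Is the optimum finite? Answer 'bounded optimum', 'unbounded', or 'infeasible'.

Vertices and f = -9.9x + 8.9y:
  (0, 635/108) → f = 11303/216
  (0, 0) → f = 0
  (635/63, 0) → f = -1397/14
The feasible region has finitely many vertices and no improving ray; the minimum is -1397/14 at (635/63, 0).

bounded optimum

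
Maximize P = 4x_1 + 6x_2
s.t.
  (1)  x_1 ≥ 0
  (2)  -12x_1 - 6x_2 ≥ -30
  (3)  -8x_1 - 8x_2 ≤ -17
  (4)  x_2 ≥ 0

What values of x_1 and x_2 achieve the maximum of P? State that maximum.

x_1 = 0, x_2 = 5, maximum P = 30

The optimum lies where x_1 = 0 and -12x_1 - 6x_2 = -30.
Solving simultaneously gives x_1 = 0, x_2 = 5.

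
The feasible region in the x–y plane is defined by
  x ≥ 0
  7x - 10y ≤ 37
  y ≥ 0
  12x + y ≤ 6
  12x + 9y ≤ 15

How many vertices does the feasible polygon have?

4

Intersecting each pair of boundary lines and keeping only the points that satisfy every inequality leaves:
  (0, 0)
  (0, 5/3)
  (1/2, 0)
  (13/32, 9/8)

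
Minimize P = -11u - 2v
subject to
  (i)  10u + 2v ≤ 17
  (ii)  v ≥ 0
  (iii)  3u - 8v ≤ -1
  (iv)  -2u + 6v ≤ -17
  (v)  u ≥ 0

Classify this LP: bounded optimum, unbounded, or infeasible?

infeasible

The boundaries 10u + 2v = 17 and 3u - 8v = -1 meet at (67/43, 61/86), but that point violates -2u + 6v ≤ -17. Every candidate vertex is excluded by some other constraint, so the feasible region is empty.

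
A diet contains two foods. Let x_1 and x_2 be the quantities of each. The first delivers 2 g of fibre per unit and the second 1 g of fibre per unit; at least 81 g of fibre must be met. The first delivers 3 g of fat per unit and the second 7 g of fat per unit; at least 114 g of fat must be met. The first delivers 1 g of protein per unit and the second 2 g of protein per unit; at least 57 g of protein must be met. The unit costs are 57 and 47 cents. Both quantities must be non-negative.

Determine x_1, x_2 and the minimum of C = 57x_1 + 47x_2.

Extreme points and C = 57x_1 + 47x_2:
  (0, 81) → C = 3807
  (57, 0) → C = 3249
  (35, 11) → C = 2512
The feasible region is unbounded (it extends along (0, 1), (1, 0)), but C strictly increases along every unbounded feasible direction, so there is no improving ray and the minimum is attained at a vertex.

The binding constraints are 2x_1 + x_2 = 81 and x_1 + 2x_2 = 57.
Solving simultaneously gives x_1 = 35, x_2 = 11.

x_1 = 35, x_2 = 11, minimum C = 2512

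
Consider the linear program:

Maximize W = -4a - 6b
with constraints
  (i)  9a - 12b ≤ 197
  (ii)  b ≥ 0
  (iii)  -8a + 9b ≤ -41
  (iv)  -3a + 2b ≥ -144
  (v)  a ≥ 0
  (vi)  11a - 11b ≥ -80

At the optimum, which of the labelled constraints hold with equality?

Extreme points and W = -4a - 6b:
  (197/9, 0) → W = -788/9
  (667/9, 235/6) → W = -4783/9
  (41/8, 0) → W = -41/2
  (1214/11, 1029/11) → W = -11030/11

The maximum is at (41/8, 0). Substituting into each constraint, equality holds for (ii) and (iii); the remaining constraints have slack.

(ii) and (iii)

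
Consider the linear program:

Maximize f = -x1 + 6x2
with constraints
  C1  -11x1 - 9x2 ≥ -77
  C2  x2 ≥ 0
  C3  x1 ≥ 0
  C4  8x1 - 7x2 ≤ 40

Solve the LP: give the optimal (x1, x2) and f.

Extreme points and f = -x1 + 6x2:
  (0, 77/9) → f = 154/3
  (899/149, 176/149) → f = 157/149
  (0, 0) → f = 0
  (5, 0) → f = -5

x1 = 0, x2 = 77/9, maximum f = 154/3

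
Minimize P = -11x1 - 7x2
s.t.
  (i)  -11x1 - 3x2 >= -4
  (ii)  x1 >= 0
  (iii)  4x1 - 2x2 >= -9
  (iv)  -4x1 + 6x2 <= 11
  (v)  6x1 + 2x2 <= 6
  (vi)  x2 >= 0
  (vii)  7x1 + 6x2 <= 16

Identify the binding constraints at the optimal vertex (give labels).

Vertices and P = -11x1 - 7x2:
  (0, 4/3) → P = -28/3
  (4/11, 0) → P = -4
  (0, 0) → P = 0

The minimum is at (0, 4/3). Substituting into each constraint, equality holds for (i) and (ii); the remaining constraints have slack.

(i) and (ii)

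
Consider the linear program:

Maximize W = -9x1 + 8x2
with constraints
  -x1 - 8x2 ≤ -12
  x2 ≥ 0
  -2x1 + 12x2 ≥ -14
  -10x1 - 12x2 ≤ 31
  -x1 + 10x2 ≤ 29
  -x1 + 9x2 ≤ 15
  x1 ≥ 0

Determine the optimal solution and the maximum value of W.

x1 = 0, x2 = 5/3, maximum W = 40/3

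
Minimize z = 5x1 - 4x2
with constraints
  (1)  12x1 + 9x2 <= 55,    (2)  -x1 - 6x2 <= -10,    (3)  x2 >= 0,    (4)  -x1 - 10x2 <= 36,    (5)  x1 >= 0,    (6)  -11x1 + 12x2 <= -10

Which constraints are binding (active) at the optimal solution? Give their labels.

Extreme points and z = 5x1 - 4x2:
  (80/21, 65/63) → z = 940/63
  (250/81, 485/243) → z = 1810/243
  (30/13, 50/39) → z = 250/39

The minimum is at (30/13, 50/39). Substituting into each constraint, equality holds for (2) and (6); the remaining constraints have slack.

(2) and (6)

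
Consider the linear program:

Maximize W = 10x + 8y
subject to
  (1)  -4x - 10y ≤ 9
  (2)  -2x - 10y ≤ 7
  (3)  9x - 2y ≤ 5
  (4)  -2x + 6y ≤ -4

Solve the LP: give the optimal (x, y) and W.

x = 11/25, y = -13/25, maximum W = 6/25

Vertices and W = 10x + 8y:
  (18/47, -73/94) → W = -112/47
  (-1/16, -11/16) → W = -49/8
  (11/25, -13/25) → W = 6/25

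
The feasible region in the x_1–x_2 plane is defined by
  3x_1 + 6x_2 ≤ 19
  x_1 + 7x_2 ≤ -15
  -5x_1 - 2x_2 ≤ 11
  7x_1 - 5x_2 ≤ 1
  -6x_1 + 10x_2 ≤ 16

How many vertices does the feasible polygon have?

Intersecting each pair of boundary lines and keeping only the points that satisfy every inequality leaves:
  (-47/33, -64/33)
  (-34/27, -53/27)
  (-53/39, -82/39)

3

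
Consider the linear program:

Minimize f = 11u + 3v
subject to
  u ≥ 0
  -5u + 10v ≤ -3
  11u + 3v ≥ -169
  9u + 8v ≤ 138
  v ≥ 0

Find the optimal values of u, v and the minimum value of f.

Feasible corners and f = 11u + 3v:
  (54/5, 51/10) → f = 1341/10
  (3/5, 0) → f = 33/5
  (46/3, 0) → f = 506/3

At the optimal vertex, -5u + 10v = -3 and v = 0.
Solving simultaneously gives u = 3/5, v = 0.

u = 3/5, v = 0, minimum f = 33/5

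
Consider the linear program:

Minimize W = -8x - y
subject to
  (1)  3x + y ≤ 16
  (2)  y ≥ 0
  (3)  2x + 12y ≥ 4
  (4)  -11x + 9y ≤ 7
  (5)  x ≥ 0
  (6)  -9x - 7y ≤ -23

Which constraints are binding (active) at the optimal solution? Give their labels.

(1) and (2)

Feasible corners and W = -8x - y:
  (16/3, 0) → W = -128/3
  (137/38, 197/38) → W = -1293/38
  (23/9, 0) → W = -184/9
  (1, 2) → W = -10

The minimum is at (16/3, 0). Substituting into each constraint, equality holds for (1) and (2); the remaining constraints have slack.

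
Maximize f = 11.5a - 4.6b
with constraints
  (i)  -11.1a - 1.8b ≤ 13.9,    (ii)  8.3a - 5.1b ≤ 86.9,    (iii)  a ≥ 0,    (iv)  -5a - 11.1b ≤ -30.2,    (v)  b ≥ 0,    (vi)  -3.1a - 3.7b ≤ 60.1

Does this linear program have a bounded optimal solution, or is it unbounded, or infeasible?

From the feasible point (869/83, 0), moving in the direction (5.1, 8.3) keeps every constraint satisfied while f increases without bound.

unbounded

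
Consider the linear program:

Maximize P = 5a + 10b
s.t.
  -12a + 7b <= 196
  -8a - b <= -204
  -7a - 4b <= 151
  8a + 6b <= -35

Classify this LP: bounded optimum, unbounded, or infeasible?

Feasible corners and P = 5a + 10b:
  (967/25, -2636/25) → P = -861
  (1259/40, -239/5) → P = -2565/8
The feasible region has finitely many vertices and no improving ray; the maximum is -2565/8 at (1259/40, -239/5).

bounded optimum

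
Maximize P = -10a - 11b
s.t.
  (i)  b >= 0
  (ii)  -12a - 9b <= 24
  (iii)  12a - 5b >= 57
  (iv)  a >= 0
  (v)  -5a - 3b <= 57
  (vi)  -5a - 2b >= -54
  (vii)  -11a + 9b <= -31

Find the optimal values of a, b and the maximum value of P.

a = 19/4, b = 0, maximum P = -95/2

Feasible corners and P = -10a - 11b:
  (19/4, 0) → P = -95/2
  (54/5, 0) → P = -108
  (358/53, 255/53) → P = -6385/53
  (548/67, 439/67) → P = -10309/67

At the optimal vertex, b = 0 and 12a - 5b = 57.
Solving simultaneously gives a = 19/4, b = 0.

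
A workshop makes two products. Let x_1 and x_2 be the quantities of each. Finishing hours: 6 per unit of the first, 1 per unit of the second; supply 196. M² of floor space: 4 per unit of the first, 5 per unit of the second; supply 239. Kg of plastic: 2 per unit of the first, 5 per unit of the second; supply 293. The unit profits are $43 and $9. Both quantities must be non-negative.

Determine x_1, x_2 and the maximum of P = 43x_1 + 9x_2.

x_1 = 57/2, x_2 = 25, maximum P = 2901/2

The binding constraints are 6x_1 + x_2 = 196 and 4x_1 + 5x_2 = 239.
Solving simultaneously gives x_1 = 57/2, x_2 = 25.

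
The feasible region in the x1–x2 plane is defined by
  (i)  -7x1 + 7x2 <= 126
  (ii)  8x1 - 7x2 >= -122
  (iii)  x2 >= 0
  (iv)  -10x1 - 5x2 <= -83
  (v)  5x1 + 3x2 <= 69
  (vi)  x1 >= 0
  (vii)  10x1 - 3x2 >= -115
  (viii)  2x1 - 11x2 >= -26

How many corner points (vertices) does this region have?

4

The feasible vertices (each the meet of two boundaries and inside every other half-plane) are:
  (83/10, 0)
  (69/5, 0)
  (261/40, 71/20)
  (681/61, 268/61)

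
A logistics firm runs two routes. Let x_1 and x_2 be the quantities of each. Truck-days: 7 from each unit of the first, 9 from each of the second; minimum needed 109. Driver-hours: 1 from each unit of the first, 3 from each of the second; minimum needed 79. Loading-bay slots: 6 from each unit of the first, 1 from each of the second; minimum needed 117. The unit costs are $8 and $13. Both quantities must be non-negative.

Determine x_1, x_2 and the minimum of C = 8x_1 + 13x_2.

Corner points and C = 8x_1 + 13x_2:
  (0, 117) → C = 1521
  (79, 0) → C = 632
  (16, 21) → C = 401
The feasible region is unbounded (it extends along (0, 1), (1, 0)), but C strictly increases along every unbounded feasible direction, so there is no improving ray and the minimum is attained at a vertex.

x_1 = 16, x_2 = 21, minimum C = 401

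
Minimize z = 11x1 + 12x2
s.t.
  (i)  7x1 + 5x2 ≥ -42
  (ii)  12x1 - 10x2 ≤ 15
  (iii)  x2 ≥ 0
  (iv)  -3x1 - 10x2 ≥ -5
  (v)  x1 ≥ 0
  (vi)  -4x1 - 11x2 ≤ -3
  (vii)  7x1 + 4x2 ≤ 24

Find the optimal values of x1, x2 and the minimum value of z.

x1 = 0, x2 = 3/11, minimum z = 36/11

Extreme points and z = 11x1 + 12x2:
  (5/4, 0) → z = 55/4
  (4/3, 1/10) → z = 238/15
  (3/4, 0) → z = 33/4
  (0, 1/2) → z = 6
  (0, 3/11) → z = 36/11

The optimum lies where x1 = 0 and -4x1 - 11x2 = -3.
Solving simultaneously gives x1 = 0, x2 = 3/11.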